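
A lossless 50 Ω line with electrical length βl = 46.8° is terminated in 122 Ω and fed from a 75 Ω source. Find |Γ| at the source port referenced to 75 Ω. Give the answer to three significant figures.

tan(βl) = 1.06
Z_in = Z_0·(Z_L + jZ_0·tanβl)/(Z_0 + jZ_L·tanβl) = 33.6 − j34 Ω
Γ_s = (Z_in − Z_s)/(Z_in + Z_s) = (-41.4 − j34)/(109 − j34), |Γ_s| = 0.471

|Γ| ≈ 0.471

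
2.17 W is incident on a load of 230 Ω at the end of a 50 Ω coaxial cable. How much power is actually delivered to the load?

P_delivered ≈ 1.27 W

Γ = (230 − 50)/(230 + 50) = 0.643
|Γ|² = 0.413
P_refl = |Γ|²·P_inc = 0.897 W, P_del = (1 − |Γ|²)·P_inc = 1.27 W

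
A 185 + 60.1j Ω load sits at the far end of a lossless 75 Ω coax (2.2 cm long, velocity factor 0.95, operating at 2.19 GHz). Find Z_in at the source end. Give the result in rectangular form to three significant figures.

Z_in ≈ 39.5 − j45.7 Ω

λ = v/f = 0.95·c / 2.19 GHz = 0.13 m
βl = 2π·l/λ = 2π × 0.169 = 60.9°
tan(βl) = tan(60.9°) = 1.79
Z_in = Z_0·(Z_L + jZ_0·tanβl)/(Z_0 + jZ_L·tanβl)
     = 75·(185 + j195)/(-32.8 + j332)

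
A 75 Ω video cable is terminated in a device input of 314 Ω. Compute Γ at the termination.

Γ = 0.614

Γ = (Z_L − Z_0)/(Z_L + Z_0) = (314 − 75)/(314 + 75) = 239/389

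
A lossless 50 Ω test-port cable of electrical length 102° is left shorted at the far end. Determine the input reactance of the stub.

tan(βl) = -4.7
For a shorted stub, Z_in = jZ_0·tan(βl)

X_in ≈ -235 Ω (capacitive)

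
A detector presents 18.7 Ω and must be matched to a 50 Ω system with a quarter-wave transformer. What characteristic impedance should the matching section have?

Z_qwt = √(Z_0·R_L) = √(50 × 18.7) = √935

Z_qwt ≈ 30.6 Ω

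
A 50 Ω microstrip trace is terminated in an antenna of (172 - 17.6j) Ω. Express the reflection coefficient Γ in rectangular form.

Γ ≈ 0.552 − j0.0355

Γ = (Z_L − Z_0)/(Z_L + Z_0) = (122 − j17.6)/(222 − j17.6)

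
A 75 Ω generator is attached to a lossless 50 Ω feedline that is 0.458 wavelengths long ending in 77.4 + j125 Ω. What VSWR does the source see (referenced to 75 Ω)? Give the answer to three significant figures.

βl = 2π × 0.458 = 165°
tan(βl) = -0.27
Z_in = Z_0·(Z_L + jZ_0·tanβl)/(Z_0 + jZ_L·tanβl) = 27.8 + j73.5 Ω
Γ_s = (Z_in − Z_s)/(Z_in + Z_s) = (-47.2 + j73.5)/(103 + j73.5), |Γ_s| = 0.691
VSWR = (1 + |Γ_s|)/(1 − |Γ_s|)

VSWR ≈ 5.47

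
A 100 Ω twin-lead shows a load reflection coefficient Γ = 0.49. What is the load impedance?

Z_L ≈ 292 Ω

Z_L = Z_0·(1 + Γ)/(1 − Γ) = 100·(1.49)/(0.51)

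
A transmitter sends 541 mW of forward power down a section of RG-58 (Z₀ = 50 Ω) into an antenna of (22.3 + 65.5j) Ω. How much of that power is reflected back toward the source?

|Γ| = |(-27.7 + j65.5)/(72.3 + j65.5)| = 0.729
|Γ|² = 0.531
P_refl = |Γ|²·P_inc = 287 mW, P_del = (1 − |Γ|²)·P_inc = 254 mW

P_reflected ≈ 287 mW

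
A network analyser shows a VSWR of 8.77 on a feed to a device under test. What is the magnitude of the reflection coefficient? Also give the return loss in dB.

|Γ| = (S − 1)/(S + 1) = (8.77 − 1)/(8.77 + 1) = 7.77/9.77
RL = −20·log₁₀|Γ| = −20·log₁₀(0.795)

|Γ| ≈ 0.795; return loss ≈ 1.99 dB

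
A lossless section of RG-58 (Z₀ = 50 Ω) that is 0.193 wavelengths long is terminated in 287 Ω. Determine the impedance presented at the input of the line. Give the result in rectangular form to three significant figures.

βl = 2π × 0.193 = 69.5°
tan(βl) = tan(69.5°) = 2.67
Z_in = Z_0·(Z_L + jZ_0·tanβl)/(Z_0 + jZ_L·tanβl)
     = 50·(287 + j134)/(50 + j767)

Z_in ≈ 9.89 − j18.1 Ω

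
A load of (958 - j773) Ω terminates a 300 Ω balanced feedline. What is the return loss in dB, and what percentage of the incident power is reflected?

Γ = (658 − j773)/(1258 − j773), |Γ| = 0.688
RL = −20·log₁₀(0.688) = 3.25 dB
P_refl/P_inc = |Γ|² = 0.473

RL ≈ 3.25 dB; 47.3% of incident power reflected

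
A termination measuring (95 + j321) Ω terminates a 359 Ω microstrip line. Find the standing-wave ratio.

Γ = (Z_L − Z_0)/(Z_L + Z_0) = (-264 + j321)/(454 + j321)
|Γ| = 416/556 = 0.747
VSWR = (1 + |Γ|)/(1 − |Γ|) = 1.75/0.253

VSWR ≈ 6.92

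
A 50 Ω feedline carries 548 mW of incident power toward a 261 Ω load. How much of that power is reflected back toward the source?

P_reflected ≈ 252 mW

Γ = (261 − 50)/(261 + 50) = 0.678
|Γ|² = 0.46
P_refl = |Γ|²·P_inc = 252 mW, P_del = (1 − |Γ|²)·P_inc = 296 mW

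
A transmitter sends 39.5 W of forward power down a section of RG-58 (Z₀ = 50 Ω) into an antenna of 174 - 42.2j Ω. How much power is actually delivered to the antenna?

|Γ| = |(124 − j42.2)/(224 − j42.2)| = 0.575
|Γ|² = 0.33
P_refl = |Γ|²·P_inc = 13 W, P_del = (1 − |Γ|²)·P_inc = 26.5 W

P_delivered ≈ 26.5 W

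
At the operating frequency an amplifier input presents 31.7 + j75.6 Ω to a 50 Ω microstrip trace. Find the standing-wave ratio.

Γ = (Z_L − Z_0)/(Z_L + Z_0) = (-18.3 + j75.6)/(81.7 + j75.6)
|Γ| = 77.8/111 = 0.699
VSWR = (1 + |Γ|)/(1 − |Γ|) = 1.7/0.301

VSWR ≈ 5.64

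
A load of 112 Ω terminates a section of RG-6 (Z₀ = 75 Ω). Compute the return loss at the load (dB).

RL ≈ 14.1 dB

Γ = (112 − 75)/(112 + 75) = 0.198
RL = −20·log₁₀|Γ| = −20·log₁₀(0.198)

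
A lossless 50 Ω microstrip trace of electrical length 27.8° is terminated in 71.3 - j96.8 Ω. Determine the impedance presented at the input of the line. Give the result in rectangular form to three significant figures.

tan(βl) = tan(27.8°) = 0.527
Z_in = Z_0·(Z_L + jZ_0·tanβl)/(Z_0 + jZ_L·tanβl)
     = 50·(71.3 − j70.4)/(101 + j37.6)

Z_in ≈ 19.6 − j42.2 Ω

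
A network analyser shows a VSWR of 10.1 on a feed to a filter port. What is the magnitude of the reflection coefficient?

|Γ| ≈ 0.82

|Γ| = (S − 1)/(S + 1) = (10.1 − 1)/(10.1 + 1) = 9.1/11.1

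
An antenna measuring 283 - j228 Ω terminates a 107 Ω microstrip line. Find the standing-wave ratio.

Γ = (Z_L − Z_0)/(Z_L + Z_0) = (176 − j228)/(390 − j228)
|Γ| = 288/452 = 0.638
VSWR = (1 + |Γ|)/(1 − |Γ|) = 1.64/0.362

VSWR ≈ 4.52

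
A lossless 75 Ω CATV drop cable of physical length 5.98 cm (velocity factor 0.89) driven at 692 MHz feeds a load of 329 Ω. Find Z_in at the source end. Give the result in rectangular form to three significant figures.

λ = v/f = 0.89·c / 692 MHz = 0.386 m
βl = 2π·l/λ = 2π × 0.155 = 55.8°
tan(βl) = tan(55.8°) = 1.47
Z_in = Z_0·(Z_L + jZ_0·tanβl)/(Z_0 + jZ_L·tanβl)
     = 75·(329 + j110)/(75 + j484)

Z_in ≈ 24.4 − j47.2 Ω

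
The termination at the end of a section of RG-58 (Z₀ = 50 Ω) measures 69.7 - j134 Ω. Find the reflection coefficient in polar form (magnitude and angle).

Γ = (Z_L − Z_0)/(Z_L + Z_0) = (19.7 − j134)/(119.7 − j134)
|Γ| = 135/180 = 0.754

Γ ≈ 0.754 ∠ -33.4°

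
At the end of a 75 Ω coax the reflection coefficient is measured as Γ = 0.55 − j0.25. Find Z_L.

Z_L ≈ 180 − j142 Ω

Z_L = Z_0·(1 + Γ)/(1 − Γ) = 75·(1.55 − j0.25)/(0.45 + j0.25)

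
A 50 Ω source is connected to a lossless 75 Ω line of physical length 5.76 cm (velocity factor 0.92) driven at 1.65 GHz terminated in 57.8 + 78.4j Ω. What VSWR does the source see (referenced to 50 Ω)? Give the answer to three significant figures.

VSWR ≈ 2.12

λ = v/f = 0.92·c / 1.65 GHz = 0.167 m
βl = 2π·l/λ = 2π × 0.344 = 124°
tan(βl) = -1.48
Z_in = Z_0·(Z_L + jZ_0·tanβl)/(Z_0 + jZ_L·tanβl) = 23.7 − j2.29 Ω
Γ_s = (Z_in − Z_s)/(Z_in + Z_s) = (-26.3 − j2.29)/(73.7 − j2.29), |Γ_s| = 0.358
VSWR = (1 + |Γ_s|)/(1 − |Γ_s|)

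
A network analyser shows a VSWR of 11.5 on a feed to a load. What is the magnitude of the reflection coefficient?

|Γ| ≈ 0.84

|Γ| = (S − 1)/(S + 1) = (11.5 − 1)/(11.5 + 1) = 10.5/12.5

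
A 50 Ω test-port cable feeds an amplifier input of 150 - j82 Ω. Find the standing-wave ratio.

VSWR ≈ 3.98

Γ = (Z_L − Z_0)/(Z_L + Z_0) = (100 − j82)/(200 − j82)
|Γ| = 129/216 = 0.598
VSWR = (1 + |Γ|)/(1 − |Γ|) = 1.6/0.402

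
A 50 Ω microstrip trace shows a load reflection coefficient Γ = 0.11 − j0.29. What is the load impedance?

Z_L = Z_0·(1 + Γ)/(1 − Γ) = 50·(1.11 − j0.29)/(0.89 + j0.29)

Z_L ≈ 51.6 − j33.1 Ω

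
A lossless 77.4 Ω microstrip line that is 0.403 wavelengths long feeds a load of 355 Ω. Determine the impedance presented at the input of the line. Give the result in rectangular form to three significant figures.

βl = 2π × 0.403 = 145°
tan(βl) = tan(145°) = -0.698
Z_in = Z_0·(Z_L + jZ_0·tanβl)/(Z_0 + jZ_L·tanβl)
     = 77.4·(355 − j54)/(77.4 − j248)

Z_in ≈ 46.9 + j96.2 Ω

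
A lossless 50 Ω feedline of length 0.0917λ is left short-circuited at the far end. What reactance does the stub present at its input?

βl = 2π × 0.0917 = 33°
tan(βl) = 0.65
For a short-circuited stub, Z_in = jZ_0·tan(βl)

X_in ≈ 32.5 Ω (inductive)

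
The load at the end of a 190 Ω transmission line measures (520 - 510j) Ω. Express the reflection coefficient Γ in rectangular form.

Γ = (Z_L − Z_0)/(Z_L + Z_0) = (330 − j510)/(710 − j510)

Γ ≈ 0.647 − j0.254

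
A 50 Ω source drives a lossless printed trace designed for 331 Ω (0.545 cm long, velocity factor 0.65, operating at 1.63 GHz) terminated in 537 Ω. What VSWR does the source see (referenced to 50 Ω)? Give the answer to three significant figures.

λ = v/f = 0.65·c / 1.63 GHz = 0.12 m
βl = 2π·l/λ = 2π × 0.0456 = 16.4°
tan(βl) = 0.294
Z_in = Z_0·(Z_L + jZ_0·tanβl)/(Z_0 + jZ_L·tanβl) = 475 − j129 Ω
Γ_s = (Z_in − Z_s)/(Z_in + Z_s) = (425 − j129)/(525 − j129), |Γ_s| = 0.822
VSWR = (1 + |Γ_s|)/(1 − |Γ_s|)

VSWR ≈ 10.2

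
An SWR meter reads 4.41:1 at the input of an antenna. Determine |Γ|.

|Γ| = (S − 1)/(S + 1) = (4.41 − 1)/(4.41 + 1) = 3.41/5.41

|Γ| ≈ 0.63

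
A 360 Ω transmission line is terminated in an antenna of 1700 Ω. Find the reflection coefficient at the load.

Γ = (Z_L − Z_0)/(Z_L + Z_0) = (1700 − 360)/(1700 + 360) = 1340/2060

Γ = 0.65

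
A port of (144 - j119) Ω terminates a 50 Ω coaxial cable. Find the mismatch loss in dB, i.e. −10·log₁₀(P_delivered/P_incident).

mismatch loss ≈ 2.55 dB

Γ = (94 − j119)/(194 − j119), |Γ| = 0.666
|Γ|² = 0.444, so P_del/P_inc = 1 − |Γ|² = 0.556
ML = −10·log₁₀(1 − |Γ|²)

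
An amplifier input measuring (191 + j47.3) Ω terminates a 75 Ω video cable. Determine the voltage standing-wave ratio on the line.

VSWR ≈ 2.73

Γ = (Z_L − Z_0)/(Z_L + Z_0) = (116 + j47.3)/(266 + j47.3)
|Γ| = 125/270 = 0.464
VSWR = (1 + |Γ|)/(1 − |Γ|) = 1.46/0.536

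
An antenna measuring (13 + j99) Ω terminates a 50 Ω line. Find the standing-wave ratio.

Γ = (Z_L − Z_0)/(Z_L + Z_0) = (-37 + j99)/(63 + j99)
|Γ| = 106/117 = 0.901
VSWR = (1 + |Γ|)/(1 − |Γ|) = 1.9/0.0993

VSWR ≈ 19.1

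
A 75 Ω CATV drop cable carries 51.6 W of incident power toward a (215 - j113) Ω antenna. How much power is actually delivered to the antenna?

|Γ| = |(140 − j113)/(290 − j113)| = 0.578
|Γ|² = 0.334
P_refl = |Γ|²·P_inc = 17.2 W, P_del = (1 − |Γ|²)·P_inc = 34.4 W

P_delivered ≈ 34.4 W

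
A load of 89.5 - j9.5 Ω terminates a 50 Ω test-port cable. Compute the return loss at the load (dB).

RL ≈ 10.7 dB

Γ = (39.5 − j9.5)/(139.5 − j9.5), |Γ| = 0.291
RL = −20·log₁₀|Γ| = −20·log₁₀(0.291)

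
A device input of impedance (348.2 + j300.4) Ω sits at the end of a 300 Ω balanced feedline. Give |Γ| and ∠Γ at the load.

Γ ≈ 0.426 ∠ 56°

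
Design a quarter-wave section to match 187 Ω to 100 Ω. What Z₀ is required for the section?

Z_qwt ≈ 137 Ω

Z_qwt = √(Z_0·R_L) = √(100 × 187) = √18700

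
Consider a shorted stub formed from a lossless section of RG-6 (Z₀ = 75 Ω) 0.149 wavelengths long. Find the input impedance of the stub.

βl = 2π × 0.149 = 53.6°
tan(βl) = 1.36
For a shorted stub, Z_in = jZ_0·tan(βl)

Z_in ≈ +j102 Ω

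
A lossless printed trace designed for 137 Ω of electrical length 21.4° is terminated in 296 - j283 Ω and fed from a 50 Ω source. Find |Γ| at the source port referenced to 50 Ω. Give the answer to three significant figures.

|Γ| ≈ 0.793

tan(βl) = 0.392
Z_in = Z_0·(Z_L + jZ_0·tanβl)/(Z_0 + jZ_L·tanβl) = 85.5 − j167 Ω
Γ_s = (Z_in − Z_s)/(Z_in + Z_s) = (35.5 − j167)/(136 − j167), |Γ_s| = 0.793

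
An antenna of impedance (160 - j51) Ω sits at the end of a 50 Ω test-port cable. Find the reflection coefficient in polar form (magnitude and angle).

Γ ≈ 0.561 ∠ -11.2°

Γ = (Z_L − Z_0)/(Z_L + Z_0) = (110 − j51)/(210 − j51)
|Γ| = 121/216 = 0.561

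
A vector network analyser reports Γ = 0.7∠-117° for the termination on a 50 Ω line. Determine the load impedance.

Z_L ≈ 12 − j29.3 Ω

Z_L = Z_0·(1 + Γ)/(1 − Γ) = 50·(0.682 − j0.624)/(1.32 + j0.624)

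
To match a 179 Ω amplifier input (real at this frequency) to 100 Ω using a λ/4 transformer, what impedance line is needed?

Z_qwt = √(Z_0·R_L) = √(100 × 179) = √17900

Z_qwt ≈ 134 Ω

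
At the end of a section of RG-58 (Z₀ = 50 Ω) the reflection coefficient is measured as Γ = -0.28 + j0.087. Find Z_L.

Z_L = Z_0·(1 + Γ)/(1 − Γ) = 50·(0.72 + j0.087)/(1.28 − j0.087)

Z_L ≈ 27.8 + j5.29 Ω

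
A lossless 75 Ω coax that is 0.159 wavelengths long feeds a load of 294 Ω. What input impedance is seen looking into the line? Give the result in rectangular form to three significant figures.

Z_in ≈ 26.3 − j43.9 Ω

βl = 2π × 0.159 = 57.2°
tan(βl) = tan(57.2°) = 1.55
Z_in = Z_0·(Z_L + jZ_0·tanβl)/(Z_0 + jZ_L·tanβl)
     = 75·(294 + j117)/(75 + j457)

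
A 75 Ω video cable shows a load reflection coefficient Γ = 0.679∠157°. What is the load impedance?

Z_L = Z_0·(1 + Γ)/(1 − Γ) = 75·(0.375 + j0.265)/(1.63 − j0.265)

Z_L ≈ 14.9 + j14.7 Ω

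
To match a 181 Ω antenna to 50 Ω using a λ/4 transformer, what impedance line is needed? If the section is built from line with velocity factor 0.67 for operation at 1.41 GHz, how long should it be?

Z_qwt ≈ 95.1 Ω; length ≈ 3.56 cm

Z_qwt = √(Z_0·R_L) = √(50 × 181) = √9050
λ = 0.67·c/f = 0.143 m, so l = λ/4 = 0.0356 m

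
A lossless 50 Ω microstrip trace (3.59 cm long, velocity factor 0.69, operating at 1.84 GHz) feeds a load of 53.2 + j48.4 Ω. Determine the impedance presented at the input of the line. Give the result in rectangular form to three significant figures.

λ = v/f = 0.69·c / 1.84 GHz = 0.112 m
βl = 2π·l/λ = 2π × 0.319 = 115°
tan(βl) = tan(115°) = -2.16
Z_in = Z_0·(Z_L + jZ_0·tanβl)/(Z_0 + jZ_L·tanβl)
     = 50·(53.2 − j59.4)/(154 − j115)

Z_in ≈ 20.3 − j4.15 Ω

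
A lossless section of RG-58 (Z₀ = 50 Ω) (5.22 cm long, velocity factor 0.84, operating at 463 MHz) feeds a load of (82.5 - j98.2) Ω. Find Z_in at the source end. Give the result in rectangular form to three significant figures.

λ = v/f = 0.84·c / 463 MHz = 0.544 m
βl = 2π·l/λ = 2π × 0.0959 = 34.5°
tan(βl) = tan(34.5°) = 0.688
Z_in = Z_0·(Z_L + jZ_0·tanβl)/(Z_0 + jZ_L·tanβl)
     = 50·(82.5 − j63.8)/(118 + j56.8)

Z_in ≈ 17.8 − j35.7 Ω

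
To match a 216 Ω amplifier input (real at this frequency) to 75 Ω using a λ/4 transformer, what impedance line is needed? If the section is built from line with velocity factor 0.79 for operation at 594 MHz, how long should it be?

Z_qwt ≈ 127 Ω; length ≈ 9.97 cm

Z_qwt = √(Z_0·R_L) = √(75 × 216) = √16200
λ = 0.79·c/f = 0.399 m, so l = λ/4 = 0.0997 m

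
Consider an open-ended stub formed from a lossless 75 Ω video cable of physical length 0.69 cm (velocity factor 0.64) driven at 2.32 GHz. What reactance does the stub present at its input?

λ = v/f = 0.64·c / 2.32 GHz = 0.0828 m
βl = 2π·l/λ = 2π × 0.0834 = 30°
tan(βl) = 0.578
For an open-ended stub, Z_in = −jZ_0·cot(βl) = −jZ_0/tan(βl)

X_in ≈ -130 Ω (capacitive)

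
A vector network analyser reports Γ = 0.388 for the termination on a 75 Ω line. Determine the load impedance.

Z_L = Z_0·(1 + Γ)/(1 − Γ) = 75·(1.39)/(0.612)

Z_L ≈ 170 Ω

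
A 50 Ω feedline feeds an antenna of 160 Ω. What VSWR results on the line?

VSWR ≈ 3.2

For a purely resistive load, VSWR = R_L/Z_0 or Z_0/R_L (whichever > 1) = 160/50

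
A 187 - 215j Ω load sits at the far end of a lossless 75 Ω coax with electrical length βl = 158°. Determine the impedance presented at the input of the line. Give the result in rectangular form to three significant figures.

Z_in ≈ 209 + j218 Ω

tan(βl) = tan(158°) = -0.404
Z_in = Z_0·(Z_L + jZ_0·tanβl)/(Z_0 + jZ_L·tanβl)
     = 75·(187 − j245)/(-11.9 − j75.6)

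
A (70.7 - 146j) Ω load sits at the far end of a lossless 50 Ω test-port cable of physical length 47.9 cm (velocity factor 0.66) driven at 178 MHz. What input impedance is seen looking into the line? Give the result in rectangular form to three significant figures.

Z_in ≈ 153 + j191 Ω

λ = v/f = 0.66·c / 178 MHz = 1.11 m
βl = 2π·l/λ = 2π × 0.431 = 155°
tan(βl) = tan(155°) = -0.466
Z_in = Z_0·(Z_L + jZ_0·tanβl)/(Z_0 + jZ_L·tanβl)
     = 50·(70.7 − j169)/(-18 − j32.9)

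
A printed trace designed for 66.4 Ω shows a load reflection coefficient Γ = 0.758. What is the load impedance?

Z_L ≈ 482 Ω

Z_L = Z_0·(1 + Γ)/(1 − Γ) = 66.4·(1.76)/(0.242)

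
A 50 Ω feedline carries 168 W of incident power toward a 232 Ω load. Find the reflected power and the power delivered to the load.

Γ = (232 − 50)/(232 + 50) = 0.645
|Γ|² = 0.417
P_refl = |Γ|²·P_inc = 70 W, P_del = (1 − |Γ|²)·P_inc = 98 W

P_reflected ≈ 70 W; P_delivered ≈ 98 W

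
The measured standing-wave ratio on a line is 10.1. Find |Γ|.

|Γ| = (S − 1)/(S + 1) = (10.1 − 1)/(10.1 + 1) = 9.1/11.1

|Γ| ≈ 0.82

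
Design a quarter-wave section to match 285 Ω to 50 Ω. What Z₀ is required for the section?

Z_qwt ≈ 119 Ω

Z_qwt = √(Z_0·R_L) = √(50 × 285) = √14250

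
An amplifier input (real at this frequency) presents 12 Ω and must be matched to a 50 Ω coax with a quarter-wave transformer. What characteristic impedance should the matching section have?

Z_qwt ≈ 24.5 Ω

Z_qwt = √(Z_0·R_L) = √(50 × 12) = √600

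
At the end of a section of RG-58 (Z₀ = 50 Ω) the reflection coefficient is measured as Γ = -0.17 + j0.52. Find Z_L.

Z_L = Z_0·(1 + Γ)/(1 − Γ) = 50·(0.83 + j0.52)/(1.17 − j0.52)

Z_L ≈ 21.4 + j31.7 Ω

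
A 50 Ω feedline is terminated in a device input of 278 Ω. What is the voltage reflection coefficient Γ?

Γ = 0.695

Γ = (Z_L − Z_0)/(Z_L + Z_0) = (278 − 50)/(278 + 50) = 228/328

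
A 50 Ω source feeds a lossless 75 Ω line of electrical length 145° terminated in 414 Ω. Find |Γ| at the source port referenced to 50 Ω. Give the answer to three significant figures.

|Γ| ≈ 0.743

tan(βl) = -0.7
Z_in = Z_0·(Z_L + jZ_0·tanβl)/(Z_0 + jZ_L·tanβl) = 38.7 + j97.1 Ω
Γ_s = (Z_in − Z_s)/(Z_in + Z_s) = (-11.3 + j97.1)/(88.7 + j97.1), |Γ_s| = 0.743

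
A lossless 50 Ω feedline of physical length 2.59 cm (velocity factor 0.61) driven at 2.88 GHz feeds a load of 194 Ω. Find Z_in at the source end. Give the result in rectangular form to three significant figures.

Z_in ≈ 37.1 + j61.6 Ω

λ = v/f = 0.61·c / 2.88 GHz = 0.0635 m
βl = 2π·l/λ = 2π × 0.408 = 147°
tan(βl) = tan(147°) = -0.656
Z_in = Z_0·(Z_L + jZ_0·tanβl)/(Z_0 + jZ_L·tanβl)
     = 50·(194 − j32.8)/(50 − j127)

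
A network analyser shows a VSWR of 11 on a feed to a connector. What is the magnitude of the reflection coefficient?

|Γ| = (S − 1)/(S + 1) = (11 − 1)/(11 + 1) = 10/12

|Γ| ≈ 0.833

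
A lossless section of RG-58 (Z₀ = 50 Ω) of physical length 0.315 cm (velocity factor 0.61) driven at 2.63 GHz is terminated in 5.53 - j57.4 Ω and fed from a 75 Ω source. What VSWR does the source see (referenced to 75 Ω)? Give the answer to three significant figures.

VSWR ≈ 26.4

λ = v/f = 0.61·c / 2.63 GHz = 0.0696 m
βl = 2π·l/λ = 2π × 0.0453 = 16.3°
tan(βl) = 0.292
Z_in = Z_0·(Z_L + jZ_0·tanβl)/(Z_0 + jZ_L·tanβl) = 3.36 − j32.1 Ω
Γ_s = (Z_in − Z_s)/(Z_in + Z_s) = (-71.6 − j32.1)/(78.4 − j32.1), |Γ_s| = 0.927
VSWR = (1 + |Γ_s|)/(1 − |Γ_s|)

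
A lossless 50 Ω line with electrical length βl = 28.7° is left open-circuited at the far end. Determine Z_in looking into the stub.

Z_in ≈ −j91.3 Ω

tan(βl) = 0.547
For an open-circuited stub, Z_in = −jZ_0·cot(βl) = −jZ_0/tan(βl)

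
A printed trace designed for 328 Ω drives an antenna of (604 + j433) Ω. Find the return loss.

RL ≈ 6.03 dB

Γ = (276 + j433)/(932 + j433), |Γ| = 0.5
RL = −20·log₁₀|Γ| = −20·log₁₀(0.5)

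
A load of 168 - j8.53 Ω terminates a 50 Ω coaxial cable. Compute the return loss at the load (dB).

RL ≈ 5.32 dB

Γ = (118 − j8.53)/(218 − j8.53), |Γ| = 0.542
RL = −20·log₁₀|Γ| = −20·log₁₀(0.542)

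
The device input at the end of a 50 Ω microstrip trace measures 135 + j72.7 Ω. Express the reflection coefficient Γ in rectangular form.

Γ ≈ 0.532 + j0.184

Γ = (Z_L − Z_0)/(Z_L + Z_0) = (85 + j72.7)/(185 + j72.7)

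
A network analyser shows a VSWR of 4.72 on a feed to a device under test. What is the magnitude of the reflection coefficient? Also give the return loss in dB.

|Γ| ≈ 0.65; return loss ≈ 3.74 dB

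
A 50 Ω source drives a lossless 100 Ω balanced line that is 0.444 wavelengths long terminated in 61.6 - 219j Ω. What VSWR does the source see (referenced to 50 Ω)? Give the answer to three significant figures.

βl = 2π × 0.444 = 160°
tan(βl) = -0.367
Z_in = Z_0·(Z_L + jZ_0·tanβl)/(Z_0 + jZ_L·tanβl) = 781 − j404 Ω
Γ_s = (Z_in − Z_s)/(Z_in + Z_s) = (731 − j404)/(831 − j404), |Γ_s| = 0.904
VSWR = (1 + |Γ_s|)/(1 − |Γ_s|)

VSWR ≈ 19.8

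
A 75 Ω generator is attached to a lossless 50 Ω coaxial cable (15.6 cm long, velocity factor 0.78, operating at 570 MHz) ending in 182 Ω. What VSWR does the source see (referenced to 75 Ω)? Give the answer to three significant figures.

VSWR ≈ 3.9

λ = v/f = 0.78·c / 570 MHz = 0.411 m
βl = 2π·l/λ = 2π × 0.38 = 137°
tan(βl) = -0.939
Z_in = Z_0·(Z_L + jZ_0·tanβl)/(Z_0 + jZ_L·tanβl) = 27 + j45.3 Ω
Γ_s = (Z_in − Z_s)/(Z_in + Z_s) = (-48 + j45.3)/(102 + j45.3), |Γ_s| = 0.592
VSWR = (1 + |Γ_s|)/(1 − |Γ_s|)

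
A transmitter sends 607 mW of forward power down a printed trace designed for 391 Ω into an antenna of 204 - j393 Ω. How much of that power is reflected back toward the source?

P_reflected ≈ 226 mW

|Γ| = |(-187 − j393)/(595 − j393)| = 0.61
|Γ|² = 0.373
P_refl = |Γ|²·P_inc = 226 mW, P_del = (1 − |Γ|²)·P_inc = 381 mW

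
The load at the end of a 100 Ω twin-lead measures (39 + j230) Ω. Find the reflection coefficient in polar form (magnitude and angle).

Γ ≈ 0.885 ∠ 46°

Γ = (Z_L − Z_0)/(Z_L + Z_0) = (-61 + j230)/(139 + j230)
|Γ| = 238/269 = 0.885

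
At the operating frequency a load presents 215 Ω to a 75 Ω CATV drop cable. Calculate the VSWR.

For a purely resistive load, VSWR = R_L/Z_0 or Z_0/R_L (whichever > 1) = 215/75

VSWR ≈ 2.87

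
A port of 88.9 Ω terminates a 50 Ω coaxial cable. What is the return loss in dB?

RL ≈ 11.1 dB

Γ = (88.9 − 50)/(88.9 + 50) = 0.28
RL = −20·log₁₀|Γ| = −20·log₁₀(0.28)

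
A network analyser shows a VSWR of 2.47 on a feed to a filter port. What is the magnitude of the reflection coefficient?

|Γ| = (S − 1)/(S + 1) = (2.47 − 1)/(2.47 + 1) = 1.47/3.47

|Γ| ≈ 0.424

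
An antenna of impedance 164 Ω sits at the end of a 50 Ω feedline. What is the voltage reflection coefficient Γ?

Γ = (Z_L − Z_0)/(Z_L + Z_0) = (164 − 50)/(164 + 50) = 114/214

Γ = 0.533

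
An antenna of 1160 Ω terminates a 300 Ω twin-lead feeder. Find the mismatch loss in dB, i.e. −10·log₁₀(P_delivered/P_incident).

mismatch loss ≈ 1.85 dB

Γ = (1160 − 300)/(1160 + 300) = 0.589
|Γ|² = 0.347, so P_del/P_inc = 1 − |Γ|² = 0.653
ML = −10·log₁₀(1 − |Γ|²)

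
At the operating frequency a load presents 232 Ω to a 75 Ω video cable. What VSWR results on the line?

VSWR ≈ 3.09

Γ = (232 − 75)/(232 + 75) = 0.511
VSWR = (1 + 0.511)/(1 − 0.511)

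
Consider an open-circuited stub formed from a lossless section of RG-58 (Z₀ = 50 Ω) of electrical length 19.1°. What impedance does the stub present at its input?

Z_in ≈ −j144 Ω

tan(βl) = 0.346
For an open-circuited stub, Z_in = −jZ_0·cot(βl) = −jZ_0/tan(βl)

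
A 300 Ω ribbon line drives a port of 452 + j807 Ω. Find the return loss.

Γ = (152 + j807)/(752 + j807), |Γ| = 0.744
RL = −20·log₁₀|Γ| = −20·log₁₀(0.744)

RL ≈ 2.56 dB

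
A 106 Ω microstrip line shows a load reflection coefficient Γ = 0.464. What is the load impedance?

Z_L = Z_0·(1 + Γ)/(1 − Γ) = 106·(1.46)/(0.536)

Z_L ≈ 290 Ω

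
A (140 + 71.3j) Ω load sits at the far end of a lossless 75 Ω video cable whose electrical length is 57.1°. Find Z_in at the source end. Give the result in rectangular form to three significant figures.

Z_in ≈ 55.5 − j57.6 Ω

tan(βl) = tan(57.1°) = 1.55
Z_in = Z_0·(Z_L + jZ_0·tanβl)/(Z_0 + jZ_L·tanβl)
     = 75·(140 + j187)/(-35.2 + j216)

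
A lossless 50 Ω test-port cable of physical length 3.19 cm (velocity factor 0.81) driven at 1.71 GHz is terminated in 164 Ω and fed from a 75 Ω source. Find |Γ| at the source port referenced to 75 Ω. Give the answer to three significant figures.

λ = v/f = 0.81·c / 1.71 GHz = 0.142 m
βl = 2π·l/λ = 2π × 0.224 = 80.8°
tan(βl) = 6.18
Z_in = Z_0·(Z_L + jZ_0·tanβl)/(Z_0 + jZ_L·tanβl) = 15.6 − j7.32 Ω
Γ_s = (Z_in − Z_s)/(Z_in + Z_s) = (-59.4 − j7.32)/(90.6 − j7.32), |Γ_s| = 0.658

|Γ| ≈ 0.658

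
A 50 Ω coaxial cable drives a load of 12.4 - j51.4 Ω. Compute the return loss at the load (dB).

RL ≈ 2.07 dB

Γ = (-37.6 − j51.4)/(62.4 − j51.4), |Γ| = 0.788
RL = −20·log₁₀|Γ| = −20·log₁₀(0.788)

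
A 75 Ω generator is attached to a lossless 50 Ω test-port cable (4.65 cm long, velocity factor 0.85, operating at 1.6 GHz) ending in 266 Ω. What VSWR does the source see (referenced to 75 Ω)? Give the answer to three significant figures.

λ = v/f = 0.85·c / 1.6 GHz = 0.159 m
βl = 2π·l/λ = 2π × 0.292 = 105°
tan(βl) = -3.72
Z_in = Z_0·(Z_L + jZ_0·tanβl)/(Z_0 + jZ_L·tanβl) = 10.1 + j12.9 Ω
Γ_s = (Z_in − Z_s)/(Z_in + Z_s) = (-64.9 + j12.9)/(85.1 + j12.9), |Γ_s| = 0.77
VSWR = (1 + |Γ_s|)/(1 − |Γ_s|)

VSWR ≈ 7.69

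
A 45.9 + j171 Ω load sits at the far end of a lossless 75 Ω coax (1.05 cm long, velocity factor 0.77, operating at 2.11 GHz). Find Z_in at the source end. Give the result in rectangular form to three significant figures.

Z_in ≈ 135 − j291 Ω

λ = v/f = 0.77·c / 2.11 GHz = 0.109 m
βl = 2π·l/λ = 2π × 0.0959 = 34.5°
tan(βl) = tan(34.5°) = 0.688
Z_in = Z_0·(Z_L + jZ_0·tanβl)/(Z_0 + jZ_L·tanβl)
     = 75·(45.9 + j223)/(-42.6 + j31.6)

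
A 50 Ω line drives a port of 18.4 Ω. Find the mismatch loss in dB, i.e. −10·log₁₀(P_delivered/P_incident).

Γ = (18.4 − 50)/(18.4 + 50) = -0.462
|Γ|² = 0.213, so P_del/P_inc = 1 − |Γ|² = 0.787
ML = −10·log₁₀(1 − |Γ|²)

mismatch loss ≈ 1.04 dB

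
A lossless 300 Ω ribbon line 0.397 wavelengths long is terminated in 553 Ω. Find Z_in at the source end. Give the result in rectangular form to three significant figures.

βl = 2π × 0.397 = 143°
tan(βl) = tan(143°) = -0.756
Z_in = Z_0·(Z_L + jZ_0·tanβl)/(Z_0 + jZ_L·tanβl)
     = 300·(553 − j227)/(300 − j418)

Z_in ≈ 295 + j185 Ω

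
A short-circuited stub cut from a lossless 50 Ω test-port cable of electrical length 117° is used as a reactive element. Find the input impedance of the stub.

tan(βl) = -1.96
For a short-circuited stub, Z_in = jZ_0·tan(βl)

Z_in ≈ −j98.1 Ω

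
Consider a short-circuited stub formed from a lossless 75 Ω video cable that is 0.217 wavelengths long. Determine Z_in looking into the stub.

βl = 2π × 0.217 = 78.1°
tan(βl) = 4.75
For a short-circuited stub, Z_in = jZ_0·tan(βl)

Z_in ≈ +j357 Ω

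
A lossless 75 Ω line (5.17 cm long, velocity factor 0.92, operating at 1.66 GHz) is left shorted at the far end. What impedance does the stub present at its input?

Z_in ≈ −j186 Ω

λ = v/f = 0.92·c / 1.66 GHz = 0.166 m
βl = 2π·l/λ = 2π × 0.311 = 112°
tan(βl) = -2.48
For a shorted stub, Z_in = jZ_0·tan(βl)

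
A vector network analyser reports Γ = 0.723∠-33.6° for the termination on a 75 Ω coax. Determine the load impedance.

Z_L ≈ 112 − j189 Ω

Z_L = Z_0·(1 + Γ)/(1 − Γ) = 75·(1.6 − j0.4)/(0.398 + j0.4)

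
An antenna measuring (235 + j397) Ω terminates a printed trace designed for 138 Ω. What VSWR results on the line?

VSWR ≈ 7.01

Γ = (Z_L − Z_0)/(Z_L + Z_0) = (97 + j397)/(373 + j397)
|Γ| = 409/545 = 0.75
VSWR = (1 + |Γ|)/(1 − |Γ|) = 1.75/0.25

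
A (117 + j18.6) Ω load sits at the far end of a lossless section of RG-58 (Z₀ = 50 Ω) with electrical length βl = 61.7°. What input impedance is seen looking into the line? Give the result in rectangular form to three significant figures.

Z_in ≈ 27.4 − j25 Ω

tan(βl) = tan(61.7°) = 1.86
Z_in = Z_0·(Z_L + jZ_0·tanβl)/(Z_0 + jZ_L·tanβl)
     = 50·(117 + j111)/(15.5 + j217)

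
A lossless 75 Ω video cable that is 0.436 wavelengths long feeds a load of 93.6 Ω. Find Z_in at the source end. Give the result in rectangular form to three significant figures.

Z_in ≈ 86.2 + j13.9 Ω

βl = 2π × 0.436 = 157°
tan(βl) = tan(157°) = -0.425
Z_in = Z_0·(Z_L + jZ_0·tanβl)/(Z_0 + jZ_L·tanβl)
     = 75·(93.6 − j31.9)/(75 − j39.8)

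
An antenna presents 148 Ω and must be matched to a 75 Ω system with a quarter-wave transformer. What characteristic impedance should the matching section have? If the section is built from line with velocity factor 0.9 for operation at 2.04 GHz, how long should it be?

Z_qwt ≈ 105 Ω; length ≈ 3.31 cm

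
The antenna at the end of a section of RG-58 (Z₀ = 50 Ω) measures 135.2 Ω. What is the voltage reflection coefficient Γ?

Γ = (Z_L − Z_0)/(Z_L + Z_0) = (135.2 − 50)/(135.2 + 50) = 85.2/185.2

Γ = 0.46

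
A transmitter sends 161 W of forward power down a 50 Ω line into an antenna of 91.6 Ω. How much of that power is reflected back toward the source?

P_reflected ≈ 13.9 W

Γ = (91.6 − 50)/(91.6 + 50) = 0.294
|Γ|² = 0.0863
P_refl = |Γ|²·P_inc = 13.9 W, P_del = (1 − |Γ|²)·P_inc = 147 W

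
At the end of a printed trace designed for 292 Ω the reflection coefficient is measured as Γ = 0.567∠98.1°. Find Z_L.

Z_L = Z_0·(1 + Γ)/(1 − Γ) = 292·(0.92 + j0.561)/(1.08 − j0.561)

Z_L ≈ 134 + j221 Ω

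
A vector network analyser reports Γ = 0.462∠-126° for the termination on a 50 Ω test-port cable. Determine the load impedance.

Z_L ≈ 22.4 − j21.3 Ω

Z_L = Z_0·(1 + Γ)/(1 − Γ) = 50·(0.728 − j0.374)/(1.27 + j0.374)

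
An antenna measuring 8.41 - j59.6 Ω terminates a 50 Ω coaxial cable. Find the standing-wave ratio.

VSWR ≈ 14.5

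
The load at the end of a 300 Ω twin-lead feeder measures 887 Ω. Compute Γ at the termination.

Γ = 0.495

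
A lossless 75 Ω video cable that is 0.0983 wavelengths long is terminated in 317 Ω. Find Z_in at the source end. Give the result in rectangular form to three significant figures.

βl = 2π × 0.0983 = 35.4°
tan(βl) = tan(35.4°) = 0.71
Z_in = Z_0·(Z_L + jZ_0·tanβl)/(Z_0 + jZ_L·tanβl)
     = 75·(317 + j53.3)/(75 + j225)

Z_in ≈ 47.6 − j89.7 Ω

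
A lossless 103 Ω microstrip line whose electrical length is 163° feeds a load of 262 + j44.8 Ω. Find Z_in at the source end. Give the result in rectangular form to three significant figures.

Z_in ≈ 152 + j116 Ω

tan(βl) = tan(163°) = -0.306
Z_in = Z_0·(Z_L + jZ_0·tanβl)/(Z_0 + jZ_L·tanβl)
     = 103·(262 + j13.3)/(117 − j80.1)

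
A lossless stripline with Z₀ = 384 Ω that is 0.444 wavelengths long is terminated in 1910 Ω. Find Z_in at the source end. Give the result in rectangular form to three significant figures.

Z_in ≈ 500 + j772 Ω

βl = 2π × 0.444 = 160°
tan(βl) = tan(160°) = -0.367
Z_in = Z_0·(Z_L + jZ_0·tanβl)/(Z_0 + jZ_L·tanβl)
     = 384·(1910 − j141)/(384 − j701)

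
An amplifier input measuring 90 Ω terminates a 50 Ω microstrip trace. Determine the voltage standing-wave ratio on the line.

Γ = (90 − 50)/(90 + 50) = 0.286
VSWR = (1 + 0.286)/(1 − 0.286)

VSWR ≈ 1.8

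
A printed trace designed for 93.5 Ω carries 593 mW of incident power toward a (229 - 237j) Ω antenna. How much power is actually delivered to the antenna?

P_delivered ≈ 317 mW

|Γ| = |(135.5 − j237)/(322.5 − j237)| = 0.682
|Γ|² = 0.465
P_refl = |Γ|²·P_inc = 276 mW, P_del = (1 − |Γ|²)·P_inc = 317 mW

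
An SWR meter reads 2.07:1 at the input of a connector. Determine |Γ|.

|Γ| = (S − 1)/(S + 1) = (2.07 − 1)/(2.07 + 1) = 1.07/3.07

|Γ| ≈ 0.349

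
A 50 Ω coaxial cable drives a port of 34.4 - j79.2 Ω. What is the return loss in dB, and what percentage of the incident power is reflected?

RL ≈ 3.13 dB; 48.6% of incident power reflected

Γ = (-15.6 − j79.2)/(84.4 − j79.2), |Γ| = 0.697
RL = −20·log₁₀(0.697) = 3.13 dB
P_refl/P_inc = |Γ|² = 0.486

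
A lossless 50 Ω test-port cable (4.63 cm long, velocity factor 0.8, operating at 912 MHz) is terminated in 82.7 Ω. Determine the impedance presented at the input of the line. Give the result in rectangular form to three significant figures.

Z_in ≈ 34.7 − j14.6 Ω

λ = v/f = 0.8·c / 912 MHz = 0.263 m
βl = 2π·l/λ = 2π × 0.176 = 63.3°
tan(βl) = tan(63.3°) = 1.99
Z_in = Z_0·(Z_L + jZ_0·tanβl)/(Z_0 + jZ_L·tanβl)
     = 50·(82.7 + j99.6)/(50 + j165)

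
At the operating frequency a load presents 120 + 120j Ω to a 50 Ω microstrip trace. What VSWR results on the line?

Γ = (Z_L − Z_0)/(Z_L + Z_0) = (70 + j120)/(170 + j120)
|Γ| = 139/208 = 0.668
VSWR = (1 + |Γ|)/(1 − |Γ|) = 1.67/0.332

VSWR ≈ 5.02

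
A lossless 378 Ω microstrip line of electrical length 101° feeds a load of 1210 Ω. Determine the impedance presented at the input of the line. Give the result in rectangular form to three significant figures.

Z_in ≈ 122 + j66.1 Ω

tan(βl) = tan(101°) = -5.14
Z_in = Z_0·(Z_L + jZ_0·tanβl)/(Z_0 + jZ_L·tanβl)
     = 378·(1210 − j1940)/(378 − j6220)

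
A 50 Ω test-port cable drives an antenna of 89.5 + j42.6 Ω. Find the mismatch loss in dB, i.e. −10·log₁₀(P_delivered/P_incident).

mismatch loss ≈ 0.75 dB

Γ = (39.5 + j42.6)/(139.5 + j42.6), |Γ| = 0.398
|Γ|² = 0.159, so P_del/P_inc = 1 − |Γ|² = 0.841
ML = −10·log₁₀(1 − |Γ|²)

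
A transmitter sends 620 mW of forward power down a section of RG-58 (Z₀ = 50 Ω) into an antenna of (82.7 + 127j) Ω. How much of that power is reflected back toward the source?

|Γ| = |(32.7 + j127)/(132.7 + j127)| = 0.714
|Γ|² = 0.51
P_refl = |Γ|²·P_inc = 316 mW, P_del = (1 − |Γ|²)·P_inc = 304 mW

P_reflected ≈ 316 mW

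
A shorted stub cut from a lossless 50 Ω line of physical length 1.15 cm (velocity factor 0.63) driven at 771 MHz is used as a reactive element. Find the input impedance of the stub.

λ = v/f = 0.63·c / 771 MHz = 0.245 m
βl = 2π·l/λ = 2π × 0.0469 = 16.9°
tan(βl) = 0.304
For a shorted stub, Z_in = jZ_0·tan(βl)

Z_in ≈ +j15.2 Ω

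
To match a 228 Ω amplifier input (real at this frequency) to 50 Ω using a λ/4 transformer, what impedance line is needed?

Z_qwt = √(Z_0·R_L) = √(50 × 228) = √11400

Z_qwt ≈ 107 Ω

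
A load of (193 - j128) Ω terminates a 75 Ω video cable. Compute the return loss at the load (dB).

RL ≈ 4.64 dB

Γ = (118 − j128)/(268 − j128), |Γ| = 0.586
RL = −20·log₁₀|Γ| = −20·log₁₀(0.586)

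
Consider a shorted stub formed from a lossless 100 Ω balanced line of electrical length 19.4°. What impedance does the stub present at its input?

tan(βl) = 0.352
For a shorted stub, Z_in = jZ_0·tan(βl)

Z_in ≈ +j35.2 Ω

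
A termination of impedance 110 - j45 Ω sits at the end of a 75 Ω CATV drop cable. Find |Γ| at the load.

Γ = (Z_L − Z_0)/(Z_L + Z_0) = (35 − j45)/(185 − j45)
|Γ| = 57/190

|Γ| ≈ 0.299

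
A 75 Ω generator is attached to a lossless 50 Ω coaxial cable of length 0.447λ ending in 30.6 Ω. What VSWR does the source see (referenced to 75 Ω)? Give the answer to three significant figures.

VSWR ≈ 2.34

βl = 2π × 0.447 = 161°
tan(βl) = -0.346
Z_in = Z_0·(Z_L + jZ_0·tanβl)/(Z_0 + jZ_L·tanβl) = 32.8 − j10.4 Ω
Γ_s = (Z_in − Z_s)/(Z_in + Z_s) = (-42.2 − j10.4)/(108 − j10.4), |Γ_s| = 0.401
VSWR = (1 + |Γ_s|)/(1 − |Γ_s|)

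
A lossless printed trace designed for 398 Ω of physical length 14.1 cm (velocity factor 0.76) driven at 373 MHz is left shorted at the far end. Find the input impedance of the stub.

λ = v/f = 0.76·c / 373 MHz = 0.611 m
βl = 2π·l/λ = 2π × 0.231 = 83°
tan(βl) = 8.19
For a shorted stub, Z_in = jZ_0·tan(βl)

Z_in ≈ +j3260 Ω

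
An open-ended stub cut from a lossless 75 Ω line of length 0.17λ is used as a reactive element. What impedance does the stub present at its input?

Z_in ≈ −j41.2 Ω

βl = 2π × 0.17 = 61.2°
tan(βl) = 1.82
For an open-ended stub, Z_in = −jZ_0·cot(βl) = −jZ_0/tan(βl)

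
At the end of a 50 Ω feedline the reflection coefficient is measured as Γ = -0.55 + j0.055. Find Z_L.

Z_L = Z_0·(1 + Γ)/(1 − Γ) = 50·(0.45 + j0.055)/(1.55 − j0.055)

Z_L ≈ 14.4 + j2.29 Ω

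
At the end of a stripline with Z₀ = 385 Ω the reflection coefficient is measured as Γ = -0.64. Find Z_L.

Z_L = Z_0·(1 + Γ)/(1 − Γ) = 385·(0.36)/(1.64)

Z_L ≈ 84.5 Ω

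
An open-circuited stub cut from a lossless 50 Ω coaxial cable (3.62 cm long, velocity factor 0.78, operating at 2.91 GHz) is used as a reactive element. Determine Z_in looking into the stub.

λ = v/f = 0.78·c / 2.91 GHz = 0.0804 m
βl = 2π·l/λ = 2π × 0.45 = 162°
tan(βl) = -0.324
For an open-circuited stub, Z_in = −jZ_0·cot(βl) = −jZ_0/tan(βl)

Z_in ≈ +j154 Ω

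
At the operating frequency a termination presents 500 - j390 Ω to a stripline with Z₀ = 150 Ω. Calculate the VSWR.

Γ = (Z_L − Z_0)/(Z_L + Z_0) = (350 − j390)/(650 − j390)
|Γ| = 524/758 = 0.691
VSWR = (1 + |Γ|)/(1 − |Γ|) = 1.69/0.309

VSWR ≈ 5.48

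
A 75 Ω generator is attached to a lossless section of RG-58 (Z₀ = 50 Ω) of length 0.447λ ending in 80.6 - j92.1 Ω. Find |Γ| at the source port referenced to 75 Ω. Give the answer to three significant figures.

|Γ| ≈ 0.464

βl = 2π × 0.447 = 161°
tan(βl) = -0.346
Z_in = Z_0·(Z_L + jZ_0·tanβl)/(Z_0 + jZ_L·tanβl) = 204 + j11.9 Ω
Γ_s = (Z_in − Z_s)/(Z_in + Z_s) = (129 + j11.9)/(279 + j11.9), |Γ_s| = 0.464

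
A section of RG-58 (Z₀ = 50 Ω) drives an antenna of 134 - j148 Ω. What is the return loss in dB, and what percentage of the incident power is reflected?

RL ≈ 2.85 dB; 51.9% of incident power reflected

Γ = (84 − j148)/(184 − j148), |Γ| = 0.721
RL = −20·log₁₀(0.721) = 2.85 dB
P_refl/P_inc = |Γ|² = 0.519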